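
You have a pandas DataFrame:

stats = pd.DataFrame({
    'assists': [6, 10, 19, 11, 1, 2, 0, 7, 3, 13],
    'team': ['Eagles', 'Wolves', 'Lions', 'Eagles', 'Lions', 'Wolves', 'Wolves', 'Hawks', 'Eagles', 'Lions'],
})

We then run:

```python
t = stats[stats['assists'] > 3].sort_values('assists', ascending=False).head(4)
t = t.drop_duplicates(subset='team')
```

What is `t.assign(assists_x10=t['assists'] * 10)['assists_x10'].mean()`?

filter rows where assists > 3:
   assists    team
0        6  Eagles
1       10  Wolves
2       19   Lions
3       11  Eagles
7        7   Hawks
9       13   Lions
sort by assists descending:
   assists    team
2       19   Lions
9       13   Lions
3       11  Eagles
1       10  Wolves
7        7   Hawks
0        6  Eagles
take first 4 rows:
   assists    team
2       19   Lions
9       13   Lions
3       11  Eagles
1       10  Wolves
drop duplicate team (keep=first):
   assists    team
2       19   Lions
3       11  Eagles
1       10  Wolves
add column assists_x10 = t['assists'] * 10:
   assists    team  assists_x10
2       19   Lions          190
3       11  Eagles          110
1       10  Wolves          100
Taking the mean of column 'assists_x10' gives 133.333333333.

133.333333333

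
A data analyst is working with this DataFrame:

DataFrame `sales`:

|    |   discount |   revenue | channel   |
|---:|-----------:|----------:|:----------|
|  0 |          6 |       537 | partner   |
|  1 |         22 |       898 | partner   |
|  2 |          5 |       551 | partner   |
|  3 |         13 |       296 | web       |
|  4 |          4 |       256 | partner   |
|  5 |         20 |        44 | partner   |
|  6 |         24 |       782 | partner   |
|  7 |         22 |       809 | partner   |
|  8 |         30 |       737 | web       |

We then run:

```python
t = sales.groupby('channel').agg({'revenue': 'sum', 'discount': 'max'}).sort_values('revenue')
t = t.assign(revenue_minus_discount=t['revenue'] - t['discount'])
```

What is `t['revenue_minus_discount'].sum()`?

4856

group by channel: sum(revenue), max(discount):
         revenue  discount
channel                   
partner     3877        24
web         1033        30
sort by revenue:
         revenue  discount
channel                   
web         1033        30
partner     3877        24
add column revenue_minus_discount = t['revenue'] - t['discount']:
         revenue  discount  revenue_minus_discount
channel                                           
web         1033        30                    1003
partner     3877        24                    3853
Reading off the sum of column 'revenue_minus_discount', we get 4856.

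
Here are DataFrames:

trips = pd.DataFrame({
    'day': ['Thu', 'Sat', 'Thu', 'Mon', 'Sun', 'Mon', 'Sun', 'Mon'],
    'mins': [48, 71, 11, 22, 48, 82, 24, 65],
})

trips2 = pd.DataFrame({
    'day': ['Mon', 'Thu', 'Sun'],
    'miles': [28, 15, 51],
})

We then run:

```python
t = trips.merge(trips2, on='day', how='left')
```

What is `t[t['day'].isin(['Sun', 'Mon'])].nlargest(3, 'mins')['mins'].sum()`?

195

merge on 'day' (how='left') → 8 rows:
   day  mins  miles
0  Thu    48   15.0
1  Sat    71    NaN
2  Thu    11   15.0
3  Mon    22   28.0
4  Sun    48   51.0
5  Mon    82   28.0
6  Sun    24   51.0
7  Mon    65   28.0
filter rows where day in ['Sun', 'Mon']:
   day  mins  miles
3  Mon    22   28.0
4  Sun    48   51.0
5  Mon    82   28.0
6  Sun    24   51.0
7  Mon    65   28.0
take 3 rows with largest mins:
   day  mins  miles
5  Mon    82   28.0
7  Mon    65   28.0
4  Sun    48   51.0
The sum of column 'mins' is 195.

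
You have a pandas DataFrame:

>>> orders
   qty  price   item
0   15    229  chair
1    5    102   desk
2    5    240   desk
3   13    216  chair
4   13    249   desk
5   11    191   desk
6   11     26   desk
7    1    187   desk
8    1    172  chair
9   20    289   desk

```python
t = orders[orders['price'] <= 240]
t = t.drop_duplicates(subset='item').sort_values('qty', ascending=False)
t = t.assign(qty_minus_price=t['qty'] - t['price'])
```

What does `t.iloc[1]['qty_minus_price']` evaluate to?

filter rows where price <= 240:
   qty  price   item
0   15    229  chair
1    5    102   desk
2    5    240   desk
3   13    216  chair
5   11    191   desk
6   11     26   desk
7    1    187   desk
8    1    172  chair
drop duplicate item (keep=first):
   qty  price   item
0   15    229  chair
1    5    102   desk
sort by qty descending:
   qty  price   item
0   15    229  chair
1    5    102   desk
add column qty_minus_price = t['qty'] - t['price']:
   qty  price   item  qty_minus_price
0   15    229  chair             -214
1    5    102   desk              -97

-97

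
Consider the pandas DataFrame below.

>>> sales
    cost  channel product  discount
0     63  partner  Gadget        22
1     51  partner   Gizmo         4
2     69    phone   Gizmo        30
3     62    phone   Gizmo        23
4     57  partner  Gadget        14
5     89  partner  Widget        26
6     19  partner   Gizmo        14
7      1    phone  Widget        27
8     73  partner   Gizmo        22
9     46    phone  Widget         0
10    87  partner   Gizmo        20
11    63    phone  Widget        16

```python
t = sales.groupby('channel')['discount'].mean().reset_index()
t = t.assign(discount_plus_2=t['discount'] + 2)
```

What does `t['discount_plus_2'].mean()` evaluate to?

20.3142857143

group by channel, mean of discount:
channel
partner    17.428571
phone      19.200000
Name: discount, dtype: float64
reset_index():
   channel   discount
0  partner  17.428571
1    phone  19.200000
add column discount_plus_2 = t['discount'] + 2:
   channel   discount  discount_plus_2
0  partner  17.428571        19.428571
1    phone  19.200000        21.200000
Reading off the mean of column 'discount_plus_2', we get 20.3142857143.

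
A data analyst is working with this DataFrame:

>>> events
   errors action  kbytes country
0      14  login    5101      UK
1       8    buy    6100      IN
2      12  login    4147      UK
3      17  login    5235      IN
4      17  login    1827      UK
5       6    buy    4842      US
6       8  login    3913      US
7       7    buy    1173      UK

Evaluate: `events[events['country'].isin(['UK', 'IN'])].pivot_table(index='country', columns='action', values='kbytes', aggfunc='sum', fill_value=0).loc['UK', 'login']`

filter rows where country in ['UK', 'IN']:
   errors action  kbytes country
0      14  login    5101      UK
1       8    buy    6100      IN
2      12  login    4147      UK
3      17  login    5235      IN
4      17  login    1827      UK
7       7    buy    1173      UK
pivot: rows=country, cols=action, sum(kbytes):
action    buy  login
country             
IN       6100   5235
UK       1173  11075
Then the value at row 'UK', column 'login': 11075

11075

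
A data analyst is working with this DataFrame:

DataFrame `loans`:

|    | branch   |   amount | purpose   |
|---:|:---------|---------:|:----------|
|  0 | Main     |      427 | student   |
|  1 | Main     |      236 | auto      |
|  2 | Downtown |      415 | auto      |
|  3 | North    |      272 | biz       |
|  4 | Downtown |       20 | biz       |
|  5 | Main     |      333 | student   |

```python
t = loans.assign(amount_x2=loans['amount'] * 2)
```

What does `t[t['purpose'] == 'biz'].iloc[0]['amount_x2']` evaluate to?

add column amount_x2 = loans['amount'] * 2:
     branch  amount  purpose  amount_x2
0      Main     427  student        854
1      Main     236     auto        472
2  Downtown     415     auto        830
3     North     272      biz        544
4  Downtown      20      biz         40
5      Main     333  student        666
filter rows where purpose == 'biz':
     branch  amount purpose  amount_x2
3     North     272     biz        544
4  Downtown      20     biz         40

544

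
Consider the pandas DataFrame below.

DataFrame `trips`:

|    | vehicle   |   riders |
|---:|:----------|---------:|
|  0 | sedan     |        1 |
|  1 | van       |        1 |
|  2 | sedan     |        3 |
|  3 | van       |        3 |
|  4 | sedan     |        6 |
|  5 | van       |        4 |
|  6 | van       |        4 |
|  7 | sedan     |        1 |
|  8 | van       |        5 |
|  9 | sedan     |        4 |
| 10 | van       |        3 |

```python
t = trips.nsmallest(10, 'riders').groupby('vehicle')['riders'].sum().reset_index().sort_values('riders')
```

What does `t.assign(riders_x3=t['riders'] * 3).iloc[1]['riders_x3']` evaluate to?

take 10 rows with smallest riders:
   vehicle  riders
0    sedan       1
1      van       1
7    sedan       1
2    sedan       3
3      van       3
10     van       3
5      van       4
6      van       4
9    sedan       4
8      van       5
group by vehicle, sum of riders:
vehicle
sedan     9
van      20
Name: riders, dtype: int64
reset_index():
  vehicle  riders
0   sedan       9
1     van      20
sort by riders:
  vehicle  riders
0   sedan       9
1     van      20
add column riders_x3 = t['riders'] * 3:
  vehicle  riders  riders_x3
0   sedan       9         27
1     van      20         60
Reading off the value at position 1, column 'riders_x3', we get 60.

60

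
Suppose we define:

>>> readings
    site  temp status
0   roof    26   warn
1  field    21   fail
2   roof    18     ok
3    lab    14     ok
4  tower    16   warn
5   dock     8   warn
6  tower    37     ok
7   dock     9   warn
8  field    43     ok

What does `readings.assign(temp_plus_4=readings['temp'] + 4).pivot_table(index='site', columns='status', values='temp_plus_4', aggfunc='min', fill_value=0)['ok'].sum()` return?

add column temp_plus_4 = readings['temp'] + 4:
    site  temp status  temp_plus_4
0   roof    26   warn           30
1  field    21   fail           25
2   roof    18     ok           22
3    lab    14     ok           18
4  tower    16   warn           20
5   dock     8   warn           12
6  tower    37     ok           41
7   dock     9   warn           13
8  field    43     ok           47
pivot: rows=site, cols=status, min(temp_plus_4):
status  fail  ok  warn
site                  
dock       0   0    12
field     25  47     0
lab        0  18     0
roof       0  22    30
tower      0  41    20

128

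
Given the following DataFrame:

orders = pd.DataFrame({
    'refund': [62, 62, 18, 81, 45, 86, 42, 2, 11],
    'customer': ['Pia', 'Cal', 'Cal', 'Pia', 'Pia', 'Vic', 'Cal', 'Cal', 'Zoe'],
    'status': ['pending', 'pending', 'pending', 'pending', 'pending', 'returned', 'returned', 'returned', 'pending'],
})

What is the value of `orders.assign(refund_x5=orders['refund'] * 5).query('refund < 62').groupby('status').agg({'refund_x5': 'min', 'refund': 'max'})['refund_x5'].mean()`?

32.5

add column refund_x5 = orders['refund'] * 5:
   refund customer    status  refund_x5
0      62      Pia   pending        310
1      62      Cal   pending        310
2      18      Cal   pending         90
3      81      Pia   pending        405
4      45      Pia   pending        225
5      86      Vic  returned        430
6      42      Cal  returned        210
7       2      Cal  returned         10
8      11      Zoe   pending         55
filter rows where refund < 62:
   refund customer    status  refund_x5
2      18      Cal   pending         90
4      45      Pia   pending        225
6      42      Cal  returned        210
7       2      Cal  returned         10
8      11      Zoe   pending         55
group by status: min(refund_x5), max(refund):
          refund_x5  refund
status                     
pending          55      45
returned         10      42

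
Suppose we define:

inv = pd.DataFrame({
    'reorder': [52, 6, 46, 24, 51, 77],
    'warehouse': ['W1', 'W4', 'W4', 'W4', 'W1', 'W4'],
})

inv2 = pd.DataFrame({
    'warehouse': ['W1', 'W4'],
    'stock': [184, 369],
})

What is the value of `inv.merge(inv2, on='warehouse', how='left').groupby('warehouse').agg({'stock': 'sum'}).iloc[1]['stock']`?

1476

merge on 'warehouse' (how='left') → 6 rows:
   reorder warehouse  stock
0       52        W1    184
1        6        W4    369
2       46        W4    369
3       24        W4    369
4       51        W1    184
5       77        W4    369
group by warehouse, sum of stock:
           stock
warehouse       
W1           368
W4          1476
Then the value at position 1, column 'stock': 1476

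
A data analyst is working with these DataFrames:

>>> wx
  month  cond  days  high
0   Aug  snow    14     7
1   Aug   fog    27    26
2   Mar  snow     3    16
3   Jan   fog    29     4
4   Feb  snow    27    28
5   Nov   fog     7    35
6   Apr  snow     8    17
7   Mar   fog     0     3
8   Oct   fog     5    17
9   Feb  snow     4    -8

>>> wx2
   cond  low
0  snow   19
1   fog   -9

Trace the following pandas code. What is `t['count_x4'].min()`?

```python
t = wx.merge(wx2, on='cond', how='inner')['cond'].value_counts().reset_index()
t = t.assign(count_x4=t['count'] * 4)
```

merge on 'cond' (how='inner') → 10 rows:
  month  cond  days  high  low
0   Aug  snow    14     7   19
1   Aug   fog    27    26   -9
2   Mar  snow     3    16   19
3   Jan   fog    29     4   -9
4   Feb  snow    27    28   19
5   Nov   fog     7    35   -9
6   Apr  snow     8    17   19
7   Mar   fog     0     3   -9
8   Oct   fog     5    17   -9
9   Feb  snow     4    -8   19
value_counts of cond:
cond
snow    5
fog     5
Name: count, dtype: int64
reset_index():
   cond  count
0  snow      5
1   fog      5
add column count_x4 = t['count'] * 4:
   cond  count  count_x4
0  snow      5        20
1   fog      5        20
min of column 'count_x4' → 20

20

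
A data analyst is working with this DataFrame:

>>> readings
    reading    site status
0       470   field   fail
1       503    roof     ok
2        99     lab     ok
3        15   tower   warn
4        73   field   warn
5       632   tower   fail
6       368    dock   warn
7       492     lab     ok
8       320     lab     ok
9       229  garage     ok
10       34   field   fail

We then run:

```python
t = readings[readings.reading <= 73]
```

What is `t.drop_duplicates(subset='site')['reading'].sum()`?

filter rows where reading <= 73:
    reading   site status
3        15  tower   warn
4        73  field   warn
10       34  field   fail
drop duplicate site (keep=first):
   reading   site status
3       15  tower   warn
4       73  field   warn
Reading off the sum of column 'reading', we get 88.

88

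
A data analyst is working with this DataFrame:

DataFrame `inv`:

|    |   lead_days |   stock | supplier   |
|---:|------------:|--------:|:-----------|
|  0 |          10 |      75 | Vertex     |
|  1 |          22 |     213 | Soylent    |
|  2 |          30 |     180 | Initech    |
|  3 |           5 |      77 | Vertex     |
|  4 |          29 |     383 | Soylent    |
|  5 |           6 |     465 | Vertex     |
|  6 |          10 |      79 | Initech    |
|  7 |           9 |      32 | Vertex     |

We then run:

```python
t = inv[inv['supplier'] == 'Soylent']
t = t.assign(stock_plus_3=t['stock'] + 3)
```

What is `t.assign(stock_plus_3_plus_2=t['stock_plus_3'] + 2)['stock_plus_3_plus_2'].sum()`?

606

filter rows where supplier == 'Soylent':
   lead_days  stock supplier
1         22    213  Soylent
4         29    383  Soylent
add column stock_plus_3 = t['stock'] + 3:
   lead_days  stock supplier  stock_plus_3
1         22    213  Soylent           216
4         29    383  Soylent           386
add column stock_plus_3_plus_2 = t['stock_plus_3'] + 2:
   lead_days  stock supplier  stock_plus_3  stock_plus_3_plus_2
1         22    213  Soylent           216                  218
4         29    383  Soylent           386                  388
sum of column 'stock_plus_3_plus_2' → 606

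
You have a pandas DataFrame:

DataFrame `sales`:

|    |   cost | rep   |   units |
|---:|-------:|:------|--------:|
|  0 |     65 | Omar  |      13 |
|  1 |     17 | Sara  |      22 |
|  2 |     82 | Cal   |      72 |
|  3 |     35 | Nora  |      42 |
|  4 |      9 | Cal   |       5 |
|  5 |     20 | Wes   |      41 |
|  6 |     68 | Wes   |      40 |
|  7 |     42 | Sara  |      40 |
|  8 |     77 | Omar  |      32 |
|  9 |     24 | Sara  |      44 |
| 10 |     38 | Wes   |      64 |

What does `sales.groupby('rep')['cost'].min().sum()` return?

146

group by rep, min of cost:
rep
Cal      9
Nora    35
Omar    65
Sara    17
Wes     20
Name: cost, dtype: int64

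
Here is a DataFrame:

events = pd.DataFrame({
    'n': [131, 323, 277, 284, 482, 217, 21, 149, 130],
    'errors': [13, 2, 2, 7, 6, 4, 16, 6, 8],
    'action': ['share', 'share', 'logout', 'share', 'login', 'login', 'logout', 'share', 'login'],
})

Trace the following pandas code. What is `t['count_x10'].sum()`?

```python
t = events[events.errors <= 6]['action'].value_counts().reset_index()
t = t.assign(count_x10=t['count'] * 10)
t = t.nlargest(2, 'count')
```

40

filter rows where errors <= 6:
     n  errors  action
1  323       2   share
2  277       2  logout
4  482       6   login
5  217       4   login
7  149       6   share
value_counts of action:
action
share     2
login     2
logout    1
Name: count, dtype: int64
reset_index():
   action  count
0   share      2
1   login      2
2  logout      1
add column count_x10 = t['count'] * 10:
   action  count  count_x10
0   share      2         20
1   login      2         20
2  logout      1         10
take 2 rows with largest count:
  action  count  count_x10
0  share      2         20
1  login      2         20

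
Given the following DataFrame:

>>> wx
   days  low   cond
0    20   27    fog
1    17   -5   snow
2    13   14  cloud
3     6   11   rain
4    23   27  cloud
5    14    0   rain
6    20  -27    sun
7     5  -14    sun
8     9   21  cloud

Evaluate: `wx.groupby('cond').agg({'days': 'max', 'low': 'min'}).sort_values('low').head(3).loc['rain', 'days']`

14

group by cond: max(days), min(low):
       days  low
cond            
cloud    23   14
fog      20   27
rain     14    0
snow     17   -5
sun      20  -27
sort by low:
       days  low
cond            
sun      20  -27
snow     17   -5
rain     14    0
cloud    23   14
fog      20   27
take first 3 rows:
      days  low
cond           
sun     20  -27
snow    17   -5
rain    14    0
Reading off the value at row 'rain', column 'days', we get 14.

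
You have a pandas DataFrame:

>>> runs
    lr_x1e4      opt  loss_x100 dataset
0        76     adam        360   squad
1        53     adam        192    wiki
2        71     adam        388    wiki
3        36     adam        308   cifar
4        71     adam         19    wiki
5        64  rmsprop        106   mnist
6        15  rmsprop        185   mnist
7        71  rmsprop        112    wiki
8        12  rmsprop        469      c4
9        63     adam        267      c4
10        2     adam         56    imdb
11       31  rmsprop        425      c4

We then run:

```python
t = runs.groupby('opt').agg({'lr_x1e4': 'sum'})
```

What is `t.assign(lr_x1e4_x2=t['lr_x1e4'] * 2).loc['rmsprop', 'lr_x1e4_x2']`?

386

group by opt, sum of lr_x1e4:
         lr_x1e4
opt             
adam         372
rmsprop      193
add column lr_x1e4_x2 = t['lr_x1e4'] * 2:
         lr_x1e4  lr_x1e4_x2
opt                         
adam         372         744
rmsprop      193         386
So loc['rmsprop', 'lr_x1e4_x2'] = 386.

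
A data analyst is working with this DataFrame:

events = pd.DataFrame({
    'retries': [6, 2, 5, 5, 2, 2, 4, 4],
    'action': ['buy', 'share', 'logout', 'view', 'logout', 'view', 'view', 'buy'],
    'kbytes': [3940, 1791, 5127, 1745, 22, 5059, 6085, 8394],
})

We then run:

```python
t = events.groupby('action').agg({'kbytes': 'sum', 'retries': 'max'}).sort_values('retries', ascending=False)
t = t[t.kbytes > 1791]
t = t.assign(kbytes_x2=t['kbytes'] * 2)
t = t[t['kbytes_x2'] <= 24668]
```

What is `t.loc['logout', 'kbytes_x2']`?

group by action: sum(kbytes), max(retries):
        kbytes  retries
action                 
buy      12334        6
logout    5149        5
share     1791        2
view     12889        5
sort by retries descending:
        kbytes  retries
action                 
buy      12334        6
logout    5149        5
view     12889        5
share     1791        2
filter rows where kbytes > 1791:
        kbytes  retries
action                 
buy      12334        6
logout    5149        5
view     12889        5
add column kbytes_x2 = t['kbytes'] * 2:
        kbytes  retries  kbytes_x2
action                            
buy      12334        6      24668
logout    5149        5      10298
view     12889        5      25778
filter rows where kbytes_x2 <= 24668:
        kbytes  retries  kbytes_x2
action                            
buy      12334        6      24668
logout    5149        5      10298
Finally, value at row 'logout', column 'kbytes_x2' = 10298.

10298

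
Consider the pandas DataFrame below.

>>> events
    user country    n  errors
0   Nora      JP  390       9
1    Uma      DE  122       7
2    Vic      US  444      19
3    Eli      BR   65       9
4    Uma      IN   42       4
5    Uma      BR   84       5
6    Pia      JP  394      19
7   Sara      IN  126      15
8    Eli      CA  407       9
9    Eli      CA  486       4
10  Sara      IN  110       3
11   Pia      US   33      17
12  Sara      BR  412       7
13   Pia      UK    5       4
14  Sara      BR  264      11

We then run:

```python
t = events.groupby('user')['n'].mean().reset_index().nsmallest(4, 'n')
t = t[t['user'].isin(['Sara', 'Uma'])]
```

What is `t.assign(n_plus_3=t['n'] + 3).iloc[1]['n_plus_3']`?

231.0

group by user, mean of n:
user
Eli     319.333333
Nora    390.000000
Pia     144.000000
Sara    228.000000
Uma      82.666667
Vic     444.000000
Name: n, dtype: float64
reset_index():
   user           n
0   Eli  319.333333
1  Nora  390.000000
2   Pia  144.000000
3  Sara  228.000000
4   Uma   82.666667
5   Vic  444.000000
take 4 rows with smallest n:
   user           n
4   Uma   82.666667
2   Pia  144.000000
3  Sara  228.000000
0   Eli  319.333333
filter rows where user in ['Sara', 'Uma']:
   user           n
4   Uma   82.666667
3  Sara  228.000000
add column n_plus_3 = t['n'] + 3:
   user           n    n_plus_3
4   Uma   82.666667   85.666667
3  Sara  228.000000  231.000000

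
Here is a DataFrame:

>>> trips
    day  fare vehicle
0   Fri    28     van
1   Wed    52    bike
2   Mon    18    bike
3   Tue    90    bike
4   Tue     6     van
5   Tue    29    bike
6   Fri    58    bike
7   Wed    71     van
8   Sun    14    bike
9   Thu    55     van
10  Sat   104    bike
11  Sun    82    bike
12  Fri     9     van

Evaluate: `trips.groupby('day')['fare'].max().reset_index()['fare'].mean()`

group by day, max of fare:
day
Fri     58
Mon     18
Sat    104
Sun     82
Thu     55
Tue     90
Wed     71
Name: fare, dtype: int64
reset_index():
   day  fare
0  Fri    58
1  Mon    18
2  Sat   104
3  Sun    82
4  Thu    55
5  Tue    90
6  Wed    71

68.2857142857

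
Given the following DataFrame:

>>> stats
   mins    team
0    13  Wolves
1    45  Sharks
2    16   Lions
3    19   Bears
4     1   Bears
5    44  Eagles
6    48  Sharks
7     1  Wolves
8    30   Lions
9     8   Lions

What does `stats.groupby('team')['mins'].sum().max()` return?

group by team, sum of mins:
team
Bears     20
Eagles    44
Lions     54
Sharks    93
Wolves    14
Name: mins, dtype: int64
Reading off the max of the resulting series, we get 93.

93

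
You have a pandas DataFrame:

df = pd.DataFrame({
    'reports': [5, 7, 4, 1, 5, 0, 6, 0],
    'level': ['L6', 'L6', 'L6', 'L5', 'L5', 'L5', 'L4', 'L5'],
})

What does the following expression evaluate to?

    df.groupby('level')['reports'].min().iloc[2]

group by level, min of reports:
level
L4    6
L5    0
L6    4
Name: reports, dtype: int64
Taking the value at position 2 gives 4.

4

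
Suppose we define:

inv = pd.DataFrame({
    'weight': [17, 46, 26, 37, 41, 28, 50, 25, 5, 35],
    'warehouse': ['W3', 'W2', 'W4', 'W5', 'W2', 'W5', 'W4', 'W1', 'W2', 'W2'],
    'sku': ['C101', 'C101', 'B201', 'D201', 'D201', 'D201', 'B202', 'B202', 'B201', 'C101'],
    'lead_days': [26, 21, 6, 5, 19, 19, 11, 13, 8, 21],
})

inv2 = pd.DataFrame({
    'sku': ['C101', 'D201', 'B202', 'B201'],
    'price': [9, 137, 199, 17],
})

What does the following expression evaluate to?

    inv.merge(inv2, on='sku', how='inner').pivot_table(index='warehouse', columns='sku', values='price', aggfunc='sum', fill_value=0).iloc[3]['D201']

0

merge on 'sku' (how='inner') → 10 rows:
   weight warehouse   sku  lead_days  price
0      17        W3  C101         26      9
1      46        W2  C101         21      9
2      26        W4  B201          6     17
3      37        W5  D201          5    137
4      41        W2  D201         19    137
5      28        W5  D201         19    137
6      50        W4  B202         11    199
7      25        W1  B202         13    199
8       5        W2  B201          8     17
9      35        W2  C101         21      9
pivot: rows=warehouse, cols=sku, sum(price):
sku        B201  B202  C101  D201
warehouse                        
W1            0   199     0     0
W2           17     0    18   137
W3            0     0     9     0
W4           17   199     0     0
W5            0     0     0   274
So iloc[3]['D201'] = 0.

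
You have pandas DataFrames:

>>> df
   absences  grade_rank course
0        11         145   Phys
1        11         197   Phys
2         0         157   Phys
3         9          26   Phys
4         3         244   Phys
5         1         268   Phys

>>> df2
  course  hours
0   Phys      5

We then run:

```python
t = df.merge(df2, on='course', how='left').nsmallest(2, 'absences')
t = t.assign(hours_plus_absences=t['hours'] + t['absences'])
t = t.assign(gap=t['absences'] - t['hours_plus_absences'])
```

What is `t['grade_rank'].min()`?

157

merge on 'course' (how='left') → 6 rows:
   absences  grade_rank course  hours
0        11         145   Phys      5
1        11         197   Phys      5
2         0         157   Phys      5
3         9          26   Phys      5
4         3         244   Phys      5
5         1         268   Phys      5
take 2 rows with smallest absences:
   absences  grade_rank course  hours
2         0         157   Phys      5
5         1         268   Phys      5
add column hours_plus_absences = t['hours'] + t['absences']:
   absences  grade_rank course  hours  hours_plus_absences
2         0         157   Phys      5                    5
5         1         268   Phys      5                    6
add column gap = t['absences'] - t['hours_plus_absences']:
   absences  grade_rank course  hours  hours_plus_absences  gap
2         0         157   Phys      5                    5   -5
5         1         268   Phys      5                    6   -5
The min of column 'grade_rank' is 157.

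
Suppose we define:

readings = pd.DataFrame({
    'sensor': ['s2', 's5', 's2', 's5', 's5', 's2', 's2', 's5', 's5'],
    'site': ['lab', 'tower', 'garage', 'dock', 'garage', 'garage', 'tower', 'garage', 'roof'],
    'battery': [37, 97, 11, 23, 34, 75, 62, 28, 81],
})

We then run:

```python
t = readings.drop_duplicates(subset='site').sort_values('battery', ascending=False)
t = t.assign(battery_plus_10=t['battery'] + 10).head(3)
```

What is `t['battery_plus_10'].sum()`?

drop duplicate site (keep=first):
  sensor    site  battery
0     s2     lab       37
1     s5   tower       97
2     s2  garage       11
3     s5    dock       23
8     s5    roof       81
sort by battery descending:
  sensor    site  battery
1     s5   tower       97
8     s5    roof       81
0     s2     lab       37
3     s5    dock       23
2     s2  garage       11
add column battery_plus_10 = t['battery'] + 10:
  sensor    site  battery  battery_plus_10
1     s5   tower       97              107
8     s5    roof       81               91
0     s2     lab       37               47
3     s5    dock       23               33
2     s2  garage       11               21
take first 3 rows:
  sensor   site  battery  battery_plus_10
1     s5  tower       97              107
8     s5   roof       81               91
0     s2    lab       37               47
The sum of column 'battery_plus_10' is 245.

245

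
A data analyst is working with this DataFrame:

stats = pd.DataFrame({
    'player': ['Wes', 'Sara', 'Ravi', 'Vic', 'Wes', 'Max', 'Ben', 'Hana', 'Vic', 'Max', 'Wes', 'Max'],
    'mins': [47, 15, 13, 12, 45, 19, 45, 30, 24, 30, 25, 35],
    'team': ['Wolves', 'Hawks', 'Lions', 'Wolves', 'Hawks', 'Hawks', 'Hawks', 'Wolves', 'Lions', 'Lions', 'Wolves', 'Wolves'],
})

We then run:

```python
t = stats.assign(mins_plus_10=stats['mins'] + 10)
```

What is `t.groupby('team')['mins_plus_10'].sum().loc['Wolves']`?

add column mins_plus_10 = stats['mins'] + 10:
   player  mins    team  mins_plus_10
0     Wes    47  Wolves            57
1    Sara    15   Hawks            25
2    Ravi    13   Lions            23
3     Vic    12  Wolves            22
4     Wes    45   Hawks            55
5     Max    19   Hawks            29
6     Ben    45   Hawks            55
7    Hana    30  Wolves            40
8     Vic    24   Lions            34
9     Max    30   Lions            40
10    Wes    25  Wolves            35
11    Max    35  Wolves            45
group by team, sum of mins_plus_10:
team
Hawks     164
Lions      97
Wolves    199
Name: mins_plus_10, dtype: int64

199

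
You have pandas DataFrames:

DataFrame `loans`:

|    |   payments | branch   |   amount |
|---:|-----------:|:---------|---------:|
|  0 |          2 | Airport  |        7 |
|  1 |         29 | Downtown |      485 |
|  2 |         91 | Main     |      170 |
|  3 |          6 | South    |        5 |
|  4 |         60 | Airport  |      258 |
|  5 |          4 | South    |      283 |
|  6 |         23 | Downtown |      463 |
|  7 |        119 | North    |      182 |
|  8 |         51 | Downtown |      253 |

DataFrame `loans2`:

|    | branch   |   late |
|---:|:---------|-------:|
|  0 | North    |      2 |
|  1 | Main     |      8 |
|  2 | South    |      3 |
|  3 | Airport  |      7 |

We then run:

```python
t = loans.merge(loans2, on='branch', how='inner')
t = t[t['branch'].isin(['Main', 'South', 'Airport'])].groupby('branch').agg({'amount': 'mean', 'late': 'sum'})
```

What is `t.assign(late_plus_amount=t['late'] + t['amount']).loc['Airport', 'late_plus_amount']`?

merge on 'branch' (how='inner') → 6 rows:
   payments   branch  amount  late
0         2  Airport       7     7
1        91     Main     170     8
2         6    South       5     3
3        60  Airport     258     7
4         4    South     283     3
5       119    North     182     2
filter rows where branch in ['Main', 'South', 'Airport']:
   payments   branch  amount  late
0         2  Airport       7     7
1        91     Main     170     8
2         6    South       5     3
3        60  Airport     258     7
4         4    South     283     3
group by branch: mean(amount), sum(late):
         amount  late
branch               
Airport   132.5    14
Main      170.0     8
South     144.0     6
add column late_plus_amount = t['late'] + t['amount']:
         amount  late  late_plus_amount
branch                                 
Airport   132.5    14             146.5
Main      170.0     8             178.0
South     144.0     6             150.0
Reading off the value at row 'Airport', column 'late_plus_amount', we get 146.5.

146.5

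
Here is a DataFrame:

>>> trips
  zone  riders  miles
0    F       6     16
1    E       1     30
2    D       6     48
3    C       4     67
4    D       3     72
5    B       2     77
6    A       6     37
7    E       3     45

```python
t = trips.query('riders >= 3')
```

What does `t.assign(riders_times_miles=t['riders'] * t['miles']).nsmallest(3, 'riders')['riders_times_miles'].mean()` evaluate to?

206.333333333

filter rows where riders >= 3:
  zone  riders  miles
0    F       6     16
2    D       6     48
3    C       4     67
4    D       3     72
6    A       6     37
7    E       3     45
add column riders_times_miles = t['riders'] * t['miles']:
  zone  riders  miles  riders_times_miles
0    F       6     16                  96
2    D       6     48                 288
3    C       4     67                 268
4    D       3     72                 216
6    A       6     37                 222
7    E       3     45                 135
take 3 rows with smallest riders:
  zone  riders  miles  riders_times_miles
4    D       3     72                 216
7    E       3     45                 135
3    C       4     67                 268
mean of column 'riders_times_miles' → 206.333333333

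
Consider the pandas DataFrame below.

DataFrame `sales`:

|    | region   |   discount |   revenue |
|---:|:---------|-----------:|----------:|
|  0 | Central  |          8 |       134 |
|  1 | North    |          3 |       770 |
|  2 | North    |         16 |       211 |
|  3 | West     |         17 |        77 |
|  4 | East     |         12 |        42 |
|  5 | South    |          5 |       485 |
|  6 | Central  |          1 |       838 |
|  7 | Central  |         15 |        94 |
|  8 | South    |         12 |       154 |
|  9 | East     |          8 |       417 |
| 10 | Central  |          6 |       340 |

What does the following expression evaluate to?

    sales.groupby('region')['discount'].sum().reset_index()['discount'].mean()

group by region, sum of discount:
region
Central    30
East       20
North      19
South      17
West       17
Name: discount, dtype: int64
reset_index():
    region  discount
0  Central        30
1     East        20
2    North        19
3    South        17
4     West        17

20.6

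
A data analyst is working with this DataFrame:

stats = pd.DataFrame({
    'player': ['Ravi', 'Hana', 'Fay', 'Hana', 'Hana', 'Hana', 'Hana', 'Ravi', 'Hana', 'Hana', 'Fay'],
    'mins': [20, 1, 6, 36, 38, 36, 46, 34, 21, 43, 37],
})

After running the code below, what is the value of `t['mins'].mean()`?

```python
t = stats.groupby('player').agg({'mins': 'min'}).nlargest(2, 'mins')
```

13.0

group by player, min of mins:
        mins
player      
Fay        6
Hana       1
Ravi      20
take 2 rows with largest mins:
        mins
player      
Ravi      20
Fay        6
mean of column 'mins' → 13.0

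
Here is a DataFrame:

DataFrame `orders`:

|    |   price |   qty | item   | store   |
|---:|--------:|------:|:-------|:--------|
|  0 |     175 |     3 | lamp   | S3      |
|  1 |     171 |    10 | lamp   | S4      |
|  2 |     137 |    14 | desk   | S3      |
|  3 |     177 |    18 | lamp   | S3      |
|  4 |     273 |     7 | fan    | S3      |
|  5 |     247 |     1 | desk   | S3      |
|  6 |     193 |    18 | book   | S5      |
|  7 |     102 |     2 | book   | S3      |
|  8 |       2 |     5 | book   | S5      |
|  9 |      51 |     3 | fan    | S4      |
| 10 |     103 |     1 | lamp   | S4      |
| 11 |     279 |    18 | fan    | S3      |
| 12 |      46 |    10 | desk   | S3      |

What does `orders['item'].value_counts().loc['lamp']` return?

value_counts of item:
item
lamp    4
desk    3
fan     3
book    3
Name: count, dtype: int64

4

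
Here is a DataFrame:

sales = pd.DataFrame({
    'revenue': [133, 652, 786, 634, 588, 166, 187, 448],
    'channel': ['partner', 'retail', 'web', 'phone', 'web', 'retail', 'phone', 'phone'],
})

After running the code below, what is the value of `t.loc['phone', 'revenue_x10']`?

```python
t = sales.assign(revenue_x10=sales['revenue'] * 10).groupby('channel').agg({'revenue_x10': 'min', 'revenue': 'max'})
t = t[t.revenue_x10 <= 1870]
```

add column revenue_x10 = sales['revenue'] * 10:
   revenue  channel  revenue_x10
0      133  partner         1330
1      652   retail         6520
2      786      web         7860
3      634    phone         6340
4      588      web         5880
5      166   retail         1660
6      187    phone         1870
7      448    phone         4480
group by channel: min(revenue_x10), max(revenue):
         revenue_x10  revenue
channel                      
partner         1330      133
phone           1870      634
retail          1660      652
web             5880      786
filter rows where revenue_x10 <= 1870:
         revenue_x10  revenue
channel                      
partner         1330      133
phone           1870      634
retail          1660      652
Finally, value at row 'phone', column 'revenue_x10' = 1870.

1870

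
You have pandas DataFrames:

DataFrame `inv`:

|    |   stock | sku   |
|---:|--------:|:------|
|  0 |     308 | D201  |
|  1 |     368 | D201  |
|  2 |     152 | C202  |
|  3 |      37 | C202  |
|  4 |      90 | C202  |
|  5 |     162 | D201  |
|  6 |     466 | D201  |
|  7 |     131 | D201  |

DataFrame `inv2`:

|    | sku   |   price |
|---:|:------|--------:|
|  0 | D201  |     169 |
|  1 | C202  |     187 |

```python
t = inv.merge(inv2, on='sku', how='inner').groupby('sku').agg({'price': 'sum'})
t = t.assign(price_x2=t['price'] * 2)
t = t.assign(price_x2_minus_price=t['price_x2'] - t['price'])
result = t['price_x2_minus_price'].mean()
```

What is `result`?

merge on 'sku' (how='inner') → 8 rows:
   stock   sku  price
0    308  D201    169
1    368  D201    169
2    152  C202    187
3     37  C202    187
4     90  C202    187
5    162  D201    169
6    466  D201    169
7    131  D201    169
group by sku, sum of price:
      price
sku        
C202    561
D201    845
add column price_x2 = t['price'] * 2:
      price  price_x2
sku                  
C202    561      1122
D201    845      1690
add column price_x2_minus_price = t['price_x2'] - t['price']:
      price  price_x2  price_x2_minus_price
sku                                        
C202    561      1122                   561
D201    845      1690                   845

703.0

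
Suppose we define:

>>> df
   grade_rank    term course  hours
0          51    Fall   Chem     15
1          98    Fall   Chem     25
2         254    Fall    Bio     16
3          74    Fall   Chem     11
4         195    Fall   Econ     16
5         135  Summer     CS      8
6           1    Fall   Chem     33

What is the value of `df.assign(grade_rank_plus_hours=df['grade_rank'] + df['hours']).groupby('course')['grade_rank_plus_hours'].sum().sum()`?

add column grade_rank_plus_hours = df['grade_rank'] + df['hours']:
   grade_rank    term course  hours  grade_rank_plus_hours
0          51    Fall   Chem     15                     66
1          98    Fall   Chem     25                    123
2         254    Fall    Bio     16                    270
3          74    Fall   Chem     11                     85
4         195    Fall   Econ     16                    211
5         135  Summer     CS      8                    143
6           1    Fall   Chem     33                     34
group by course, sum of grade_rank_plus_hours:
course
Bio     270
CS      143
Chem    308
Econ    211
Name: grade_rank_plus_hours, dtype: int64
Finally, sum of the resulting series = 932.

932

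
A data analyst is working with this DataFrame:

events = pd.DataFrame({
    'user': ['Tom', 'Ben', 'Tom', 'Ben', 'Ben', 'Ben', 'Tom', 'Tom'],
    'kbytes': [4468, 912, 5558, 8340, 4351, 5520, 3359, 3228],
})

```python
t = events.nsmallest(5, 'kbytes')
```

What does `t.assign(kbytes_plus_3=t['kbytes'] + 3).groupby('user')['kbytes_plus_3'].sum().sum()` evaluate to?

take 5 rows with smallest kbytes:
  user  kbytes
1  Ben     912
7  Tom    3228
6  Tom    3359
4  Ben    4351
0  Tom    4468
add column kbytes_plus_3 = t['kbytes'] + 3:
  user  kbytes  kbytes_plus_3
1  Ben     912            915
7  Tom    3228           3231
6  Tom    3359           3362
4  Ben    4351           4354
0  Tom    4468           4471
group by user, sum of kbytes_plus_3:
user
Ben     5269
Tom    11064
Name: kbytes_plus_3, dtype: int64
Finally, sum of the resulting series = 16333.

16333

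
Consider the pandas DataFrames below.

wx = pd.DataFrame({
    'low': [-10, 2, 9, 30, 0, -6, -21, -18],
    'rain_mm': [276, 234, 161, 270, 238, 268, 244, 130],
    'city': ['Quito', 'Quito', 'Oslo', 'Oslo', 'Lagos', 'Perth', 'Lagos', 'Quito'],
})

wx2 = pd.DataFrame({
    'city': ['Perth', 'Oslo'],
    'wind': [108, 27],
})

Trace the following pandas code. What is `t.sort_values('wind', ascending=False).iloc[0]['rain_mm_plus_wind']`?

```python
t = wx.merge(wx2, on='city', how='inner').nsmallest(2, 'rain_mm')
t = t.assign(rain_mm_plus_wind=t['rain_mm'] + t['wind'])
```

merge on 'city' (how='inner') → 3 rows:
   low  rain_mm   city  wind
0    9      161   Oslo    27
1   30      270   Oslo    27
2   -6      268  Perth   108
take 2 rows with smallest rain_mm:
   low  rain_mm   city  wind
0    9      161   Oslo    27
2   -6      268  Perth   108
add column rain_mm_plus_wind = t['rain_mm'] + t['wind']:
   low  rain_mm   city  wind  rain_mm_plus_wind
0    9      161   Oslo    27                188
2   -6      268  Perth   108                376
sort by wind descending:
   low  rain_mm   city  wind  rain_mm_plus_wind
2   -6      268  Perth   108                376
0    9      161   Oslo    27                188
Taking the value at position 0, column 'rain_mm_plus_wind' gives 376.

376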